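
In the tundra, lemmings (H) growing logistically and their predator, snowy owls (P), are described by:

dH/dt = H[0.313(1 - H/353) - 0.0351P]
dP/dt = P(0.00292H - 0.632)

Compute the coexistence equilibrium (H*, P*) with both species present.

H* ≈ 216, P* ≈ 3.45

From dP/dt = 0 with P > 0: 0.00292H* = 0.632, so H* = 216.
Substitute into dH/dt = 0: 0.313(1 - 216/353) = 0.0351P*.
The bracket is 0.387, giving P* = 0.121/0.0351 = 3.45.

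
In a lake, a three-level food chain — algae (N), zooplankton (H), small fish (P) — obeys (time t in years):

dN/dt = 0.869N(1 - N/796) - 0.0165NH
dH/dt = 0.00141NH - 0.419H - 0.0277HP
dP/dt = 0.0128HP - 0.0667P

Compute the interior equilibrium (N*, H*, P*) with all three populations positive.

N* ≈ 717, H* ≈ 5.21, P* ≈ 21.4

From dP/dt = 0: 0.0128H* = 0.0667, so H* = 5.21.
From dN/dt = 0: 0.869(1 - N*/796) = 0.0165·5.21, giving N* = 796·(1 - 0.0989) = 717.
From dH/dt = 0: 0.00141·717 - 0.419 = 0.0277P*, so P* = 0.592/0.0277 = 21.4.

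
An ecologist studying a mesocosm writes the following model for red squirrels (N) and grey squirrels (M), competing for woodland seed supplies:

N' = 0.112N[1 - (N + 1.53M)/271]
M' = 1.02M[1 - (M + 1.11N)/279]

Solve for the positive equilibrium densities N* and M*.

N* ≈ 223, M* ≈ 31.2

Setting both brackets to zero gives the nullclines N + 1.53M = 271 and 1.11N + M = 279.
Substituting M = 279 - 1.11N into the first: N(1 - 1.53·1.11) = 271 - 1.53·279.
So N* = -156/-0.698 = 223, and then M* = 279 - 1.11·223 = 31.2.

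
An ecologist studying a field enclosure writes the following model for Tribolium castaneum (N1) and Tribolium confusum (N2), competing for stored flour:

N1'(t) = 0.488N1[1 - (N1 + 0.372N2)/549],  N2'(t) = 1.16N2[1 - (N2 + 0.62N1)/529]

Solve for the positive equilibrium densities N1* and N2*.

N1* ≈ 458, N2* ≈ 245

Setting both brackets to zero gives the nullclines N1 + 0.372N2 = 549 and 0.62N1 + N2 = 529.
Substituting N2 = 529 - 0.62N1 into the first: N1(1 - 0.372·0.62) = 549 - 0.372·529.
So N1* = 352/0.769 = 458, and then N2* = 529 - 0.62·458 = 245.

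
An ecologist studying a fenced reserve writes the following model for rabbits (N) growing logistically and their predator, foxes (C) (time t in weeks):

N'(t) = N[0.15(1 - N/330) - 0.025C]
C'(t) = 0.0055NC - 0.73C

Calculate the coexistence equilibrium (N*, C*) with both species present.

N* ≈ 133, C* ≈ 3.59

From dC/dt = 0 with C > 0: 0.0055N* = 0.73, so N* = 133.
Substitute into dN/dt = 0: 0.15(1 - 133/330) = 0.025C*.
The bracket is 0.598, giving C* = 0.0897/0.025 = 3.59.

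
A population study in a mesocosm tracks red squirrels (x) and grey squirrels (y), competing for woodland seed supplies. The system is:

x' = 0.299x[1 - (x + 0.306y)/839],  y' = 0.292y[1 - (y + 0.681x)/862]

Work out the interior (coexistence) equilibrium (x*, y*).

x* ≈ 727, y* ≈ 367

Setting both brackets to zero gives the nullclines x + 0.306y = 839 and 0.681x + y = 862.
Substituting y = 862 - 0.681x into the first: x(1 - 0.306·0.681) = 839 - 0.306·862.
So x* = 575/0.792 = 727, and then y* = 862 - 0.681·727 = 367.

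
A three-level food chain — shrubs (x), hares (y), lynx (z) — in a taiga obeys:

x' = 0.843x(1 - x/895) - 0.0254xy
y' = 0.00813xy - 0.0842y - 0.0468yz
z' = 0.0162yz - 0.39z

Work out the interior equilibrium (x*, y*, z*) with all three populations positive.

x* ≈ 246, y* ≈ 24.1, z* ≈ 40.9

From dz/dt = 0: 0.0162y* = 0.39, so y* = 24.1.
From dx/dt = 0: 0.843(1 - x*/895) = 0.0254·24.1, giving x* = 895·(1 - 0.725) = 246.
From dy/dt = 0: 0.00813·246 - 0.0842 = 0.0468z*, so z* = 1.91/0.0468 = 40.9.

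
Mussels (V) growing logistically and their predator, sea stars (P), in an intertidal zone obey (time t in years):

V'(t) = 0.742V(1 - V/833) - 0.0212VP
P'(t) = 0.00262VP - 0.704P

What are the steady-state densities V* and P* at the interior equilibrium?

From dP/dt = 0 with P > 0: 0.00262V* = 0.704, so V* = 269.
Substitute into dV/dt = 0: 0.742(1 - 269/833) = 0.0212P*.
The bracket is 0.677, giving P* = 0.503/0.0212 = 23.7.

V* ≈ 269, P* ≈ 23.7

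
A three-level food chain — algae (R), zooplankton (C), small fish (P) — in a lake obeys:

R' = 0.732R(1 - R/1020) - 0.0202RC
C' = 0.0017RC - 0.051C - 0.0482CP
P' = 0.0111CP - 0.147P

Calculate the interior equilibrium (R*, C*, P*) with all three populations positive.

R* ≈ 647, C* ≈ 13.2, P* ≈ 21.8

From dP/dt = 0: 0.0111C* = 0.147, so C* = 13.2.
From dR/dt = 0: 0.732(1 - R*/1020) = 0.0202·13.2, giving R* = 1020·(1 - 0.365) = 647.
From dC/dt = 0: 0.0017·647 - 0.051 = 0.0482P*, so P* = 1.05/0.0482 = 21.8.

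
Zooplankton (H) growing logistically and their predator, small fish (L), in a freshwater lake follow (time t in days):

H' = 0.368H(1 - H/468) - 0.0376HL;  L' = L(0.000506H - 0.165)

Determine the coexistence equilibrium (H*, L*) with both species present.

From dL/dt = 0 with L > 0: 0.000506H* = 0.165, so H* = 326.
Substitute into dH/dt = 0: 0.368(1 - 326/468) = 0.0376L*.
The bracket is 0.303, giving L* = 0.112/0.0376 = 2.97.

H* ≈ 326, L* ≈ 2.97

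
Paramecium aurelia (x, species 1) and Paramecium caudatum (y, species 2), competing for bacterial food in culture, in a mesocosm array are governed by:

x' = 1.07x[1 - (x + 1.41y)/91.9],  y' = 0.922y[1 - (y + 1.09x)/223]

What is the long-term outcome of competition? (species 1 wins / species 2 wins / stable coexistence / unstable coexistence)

species 2 excludes species 1

Compare the nullcline intercepts: K1/α12 = 91.9/1.41 = 65.2 < K2 = 223; K2/α21 = 223/1.09 = 205 > K1 = 91.9.
Since the inequalities point opposite ways, species 2 can invade but species 1 cannot.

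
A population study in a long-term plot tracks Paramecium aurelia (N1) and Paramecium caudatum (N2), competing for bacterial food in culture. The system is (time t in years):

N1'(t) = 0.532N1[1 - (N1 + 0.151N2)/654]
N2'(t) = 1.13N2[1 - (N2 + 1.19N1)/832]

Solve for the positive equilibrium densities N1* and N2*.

N1* ≈ 644, N2* ≈ 65.5

Setting both brackets to zero gives the nullclines N1 + 0.151N2 = 654 and 1.19N1 + N2 = 832.
Substituting N2 = 832 - 1.19N1 into the first: N1(1 - 0.151·1.19) = 654 - 0.151·832.
So N1* = 528/0.82 = 644, and then N2* = 832 - 1.19·644 = 65.5.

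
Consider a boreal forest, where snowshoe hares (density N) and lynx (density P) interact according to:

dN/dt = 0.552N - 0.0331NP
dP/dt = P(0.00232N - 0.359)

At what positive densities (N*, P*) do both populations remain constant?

Set dP/dt = 0 with P > 0: 0.00232N - 0.359 = 0, so N* = 0.359/0.00232 = 155.
Set dN/dt = 0 with N > 0: 0.552 - 0.0331P = 0, so P* = 0.552/0.0331 = 16.7.

N* ≈ 155, P* ≈ 16.7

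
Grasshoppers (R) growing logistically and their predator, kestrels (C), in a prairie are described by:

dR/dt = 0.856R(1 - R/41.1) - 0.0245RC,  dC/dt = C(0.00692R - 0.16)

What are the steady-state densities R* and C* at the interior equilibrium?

From dC/dt = 0 with C > 0: 0.00692R* = 0.16, so R* = 23.1.
Substitute into dR/dt = 0: 0.856(1 - 23.1/41.1) = 0.0245C*.
The bracket is 0.437, giving C* = 0.374/0.0245 = 15.3.

R* ≈ 23.1, C* ≈ 15.3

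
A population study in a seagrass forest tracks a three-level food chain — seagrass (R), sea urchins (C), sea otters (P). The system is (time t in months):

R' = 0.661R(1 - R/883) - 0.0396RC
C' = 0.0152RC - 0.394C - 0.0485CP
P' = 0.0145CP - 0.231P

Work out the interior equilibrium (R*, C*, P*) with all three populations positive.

From dP/dt = 0: 0.0145C* = 0.231, so C* = 15.9.
From dR/dt = 0: 0.661(1 - R*/883) = 0.0396·15.9, giving R* = 883·(1 - 0.954) = 40.3.
From dC/dt = 0: 0.0152·40.3 - 0.394 = 0.0485P*, so P* = 0.218/0.0485 = 4.49.

R* ≈ 40.3, C* ≈ 15.9, P* ≈ 4.49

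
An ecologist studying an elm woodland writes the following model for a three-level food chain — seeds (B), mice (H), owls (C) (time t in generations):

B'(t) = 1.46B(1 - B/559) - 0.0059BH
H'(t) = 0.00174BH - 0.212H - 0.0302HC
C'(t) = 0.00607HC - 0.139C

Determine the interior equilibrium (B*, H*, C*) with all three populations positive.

From dC/dt = 0: 0.00607H* = 0.139, so H* = 22.9.
From dB/dt = 0: 1.46(1 - B*/559) = 0.0059·22.9, giving B* = 559·(1 - 0.0925) = 507.
From dH/dt = 0: 0.00174·507 - 0.212 = 0.0302C*, so C* = 0.671/0.0302 = 22.2.

B* ≈ 507, H* ≈ 22.9, C* ≈ 22.2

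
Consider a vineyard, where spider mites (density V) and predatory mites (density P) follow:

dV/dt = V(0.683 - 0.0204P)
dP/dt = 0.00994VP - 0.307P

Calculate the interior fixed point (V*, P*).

V* ≈ 30.9, P* ≈ 33.5

Set dP/dt = 0 with P > 0: 0.00994V - 0.307 = 0, so V* = 0.307/0.00994 = 30.9.
Set dV/dt = 0 with V > 0: 0.683 - 0.0204P = 0, so P* = 0.683/0.0204 = 33.5.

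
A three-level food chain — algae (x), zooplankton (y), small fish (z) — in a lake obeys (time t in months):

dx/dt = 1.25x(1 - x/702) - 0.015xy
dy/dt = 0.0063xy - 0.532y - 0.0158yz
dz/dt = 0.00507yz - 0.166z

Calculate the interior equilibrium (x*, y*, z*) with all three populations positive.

x* ≈ 426, y* ≈ 32.7, z* ≈ 136

From dz/dt = 0: 0.00507y* = 0.166, so y* = 32.7.
From dx/dt = 0: 1.25(1 - x*/702) = 0.015·32.7, giving x* = 702·(1 - 0.393) = 426.
From dy/dt = 0: 0.0063·426 - 0.532 = 0.0158z*, so z* = 2.15/0.0158 = 136.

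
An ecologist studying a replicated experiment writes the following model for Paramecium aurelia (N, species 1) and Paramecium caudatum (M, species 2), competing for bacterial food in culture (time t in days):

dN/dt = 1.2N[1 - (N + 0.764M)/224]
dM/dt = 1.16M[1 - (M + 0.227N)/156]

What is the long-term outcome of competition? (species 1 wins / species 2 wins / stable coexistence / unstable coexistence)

Compare the nullcline intercepts: K1/α12 = 224/0.764 = 293 > K2 = 156; K2/α21 = 156/0.227 = 687 > K1 = 224.
Since both inequalities hold, each species can invade when rare, so the interior equilibrium is stable.

stable coexistence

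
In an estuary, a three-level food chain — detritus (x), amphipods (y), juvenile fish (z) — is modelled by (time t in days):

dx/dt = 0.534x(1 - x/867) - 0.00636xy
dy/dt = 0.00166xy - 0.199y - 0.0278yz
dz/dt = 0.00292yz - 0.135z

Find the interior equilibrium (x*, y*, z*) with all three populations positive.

x* ≈ 390, y* ≈ 46.2, z* ≈ 16.1

From dz/dt = 0: 0.00292y* = 0.135, so y* = 46.2.
From dx/dt = 0: 0.534(1 - x*/867) = 0.00636·46.2, giving x* = 867·(1 - 0.551) = 390.
From dy/dt = 0: 0.00166·390 - 0.199 = 0.0278z*, so z* = 0.448/0.0278 = 16.1.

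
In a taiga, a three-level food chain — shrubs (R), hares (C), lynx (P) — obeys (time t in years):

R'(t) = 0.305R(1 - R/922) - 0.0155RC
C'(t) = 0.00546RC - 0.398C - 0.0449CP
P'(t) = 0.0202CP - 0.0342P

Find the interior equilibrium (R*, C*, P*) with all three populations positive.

R* ≈ 843, C* ≈ 1.69, P* ≈ 93.6

From dP/dt = 0: 0.0202C* = 0.0342, so C* = 1.69.
From dR/dt = 0: 0.305(1 - R*/922) = 0.0155·1.69, giving R* = 922·(1 - 0.086) = 843.
From dC/dt = 0: 0.00546·843 - 0.398 = 0.0449P*, so P* = 4.2/0.0449 = 93.6.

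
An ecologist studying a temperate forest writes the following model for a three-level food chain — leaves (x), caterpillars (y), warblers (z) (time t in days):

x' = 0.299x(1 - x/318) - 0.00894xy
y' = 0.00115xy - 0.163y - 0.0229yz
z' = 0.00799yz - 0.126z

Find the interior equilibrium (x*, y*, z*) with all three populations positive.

From dz/dt = 0: 0.00799y* = 0.126, so y* = 15.8.
From dx/dt = 0: 0.299(1 - x*/318) = 0.00894·15.8, giving x* = 318·(1 - 0.472) = 168.
From dy/dt = 0: 0.00115·168 - 0.163 = 0.0229z*, so z* = 0.0303/0.0229 = 1.32.

x* ≈ 168, y* ≈ 15.8, z* ≈ 1.32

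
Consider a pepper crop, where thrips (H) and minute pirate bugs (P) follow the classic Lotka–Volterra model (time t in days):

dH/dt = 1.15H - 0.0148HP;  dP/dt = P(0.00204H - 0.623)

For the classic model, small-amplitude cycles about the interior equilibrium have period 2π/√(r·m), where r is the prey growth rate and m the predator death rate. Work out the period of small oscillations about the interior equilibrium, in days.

Here r = 1.15 and m = 0.623, so r·m = 0.716.
ω = √0.716 = 0.846 per day, hence T = 2π/ω ≈ 7.42 days.

T ≈ 7.42 days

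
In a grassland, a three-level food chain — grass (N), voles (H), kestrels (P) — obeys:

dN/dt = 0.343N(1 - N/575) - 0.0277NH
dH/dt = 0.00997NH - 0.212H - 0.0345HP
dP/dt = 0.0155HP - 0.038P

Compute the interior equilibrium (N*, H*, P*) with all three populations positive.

N* ≈ 461, H* ≈ 2.45, P* ≈ 127

From dP/dt = 0: 0.0155H* = 0.038, so H* = 2.45.
From dN/dt = 0: 0.343(1 - N*/575) = 0.0277·2.45, giving N* = 575·(1 - 0.198) = 461.
From dH/dt = 0: 0.00997·461 - 0.212 = 0.0345P*, so P* = 4.39/0.0345 = 127.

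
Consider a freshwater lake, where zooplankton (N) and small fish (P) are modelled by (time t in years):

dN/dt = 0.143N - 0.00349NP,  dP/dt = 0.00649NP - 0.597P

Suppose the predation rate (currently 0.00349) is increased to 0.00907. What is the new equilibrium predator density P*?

At the interior fixed point, setting dN/dt = 0 with N > 0 fixes P* = (prey growth rate)/(NP coefficient) — independent of the other coefficients.
With the change, P* = 0.143/0.00907 = 15.8; it falls from 41.

P* ≈ 15.8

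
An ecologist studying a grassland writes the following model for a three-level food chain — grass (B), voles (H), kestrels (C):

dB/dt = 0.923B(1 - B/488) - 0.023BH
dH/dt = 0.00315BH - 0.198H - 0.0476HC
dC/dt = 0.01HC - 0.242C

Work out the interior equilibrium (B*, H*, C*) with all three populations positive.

B* ≈ 194, H* ≈ 24.2, C* ≈ 8.66

From dC/dt = 0: 0.01H* = 0.242, so H* = 24.2.
From dB/dt = 0: 0.923(1 - B*/488) = 0.023·24.2, giving B* = 488·(1 - 0.603) = 194.
From dH/dt = 0: 0.00315·194 - 0.198 = 0.0476C*, so C* = 0.412/0.0476 = 8.66.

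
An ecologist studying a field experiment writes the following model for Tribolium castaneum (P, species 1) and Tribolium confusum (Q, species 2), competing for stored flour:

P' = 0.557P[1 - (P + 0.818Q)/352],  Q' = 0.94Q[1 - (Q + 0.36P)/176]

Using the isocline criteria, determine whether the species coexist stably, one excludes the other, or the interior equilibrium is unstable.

stable coexistence

Compare the nullcline intercepts: K1/α12 = 352/0.818 = 430 > K2 = 176; K2/α21 = 176/0.36 = 489 > K1 = 352.
Since both inequalities hold, each species can invade when rare, so the interior equilibrium is stable.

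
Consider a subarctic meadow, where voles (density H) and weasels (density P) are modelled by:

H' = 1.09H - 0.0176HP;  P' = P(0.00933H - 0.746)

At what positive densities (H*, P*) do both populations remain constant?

Set dP/dt = 0 with P > 0: 0.00933H - 0.746 = 0, so H* = 0.746/0.00933 = 80.
Set dH/dt = 0 with H > 0: 1.09 - 0.0176P = 0, so P* = 1.09/0.0176 = 61.9.

H* ≈ 80, P* ≈ 61.9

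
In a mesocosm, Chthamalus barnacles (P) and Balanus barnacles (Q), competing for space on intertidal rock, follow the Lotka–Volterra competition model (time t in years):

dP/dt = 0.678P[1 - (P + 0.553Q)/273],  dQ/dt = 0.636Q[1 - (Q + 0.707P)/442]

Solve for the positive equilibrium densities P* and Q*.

P* ≈ 46.9, Q* ≈ 409

Setting both brackets to zero gives the nullclines P + 0.553Q = 273 and 0.707P + Q = 442.
Substituting Q = 442 - 0.707P into the first: P(1 - 0.553·0.707) = 273 - 0.553·442.
So P* = 28.6/0.609 = 46.9, and then Q* = 442 - 0.707·46.9 = 409.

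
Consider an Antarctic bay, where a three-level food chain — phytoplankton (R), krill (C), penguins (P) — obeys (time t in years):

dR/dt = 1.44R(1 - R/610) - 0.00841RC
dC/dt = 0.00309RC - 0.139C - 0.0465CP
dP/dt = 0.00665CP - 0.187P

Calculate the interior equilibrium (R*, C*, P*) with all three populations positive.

From dP/dt = 0: 0.00665C* = 0.187, so C* = 28.1.
From dR/dt = 0: 1.44(1 - R*/610) = 0.00841·28.1, giving R* = 610·(1 - 0.164) = 510.
From dC/dt = 0: 0.00309·510 - 0.139 = 0.0465P*, so P* = 1.44/0.0465 = 30.9.

R* ≈ 510, C* ≈ 28.1, P* ≈ 30.9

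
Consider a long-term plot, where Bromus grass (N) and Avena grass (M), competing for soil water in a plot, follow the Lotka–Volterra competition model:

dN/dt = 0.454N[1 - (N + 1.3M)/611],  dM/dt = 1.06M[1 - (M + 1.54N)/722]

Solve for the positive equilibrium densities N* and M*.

Setting both brackets to zero gives the nullclines N + 1.3M = 611 and 1.54N + M = 722.
Substituting M = 722 - 1.54N into the first: N(1 - 1.3·1.54) = 611 - 1.3·722.
So N* = -328/-1 = 327, and then M* = 722 - 1.54·327 = 219.

N* ≈ 327, M* ≈ 219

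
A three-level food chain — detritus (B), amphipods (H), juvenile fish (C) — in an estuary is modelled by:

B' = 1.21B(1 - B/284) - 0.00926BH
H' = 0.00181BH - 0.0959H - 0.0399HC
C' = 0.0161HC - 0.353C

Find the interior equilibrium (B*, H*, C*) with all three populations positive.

From dC/dt = 0: 0.0161H* = 0.353, so H* = 21.9.
From dB/dt = 0: 1.21(1 - B*/284) = 0.00926·21.9, giving B* = 284·(1 - 0.168) = 236.
From dH/dt = 0: 0.00181·236 - 0.0959 = 0.0399C*, so C* = 0.332/0.0399 = 8.32.

B* ≈ 236, H* ≈ 21.9, C* ≈ 8.32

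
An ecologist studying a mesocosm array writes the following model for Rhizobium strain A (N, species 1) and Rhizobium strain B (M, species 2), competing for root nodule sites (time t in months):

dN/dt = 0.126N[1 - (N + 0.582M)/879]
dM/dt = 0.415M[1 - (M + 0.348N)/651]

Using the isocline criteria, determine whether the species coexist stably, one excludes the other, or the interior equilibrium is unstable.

stable coexistence

Compare the nullcline intercepts: K1/α12 = 879/0.582 = 1510 > K2 = 651; K2/α21 = 651/0.348 = 1870 > K1 = 879.
Since both inequalities hold, each species can invade when rare, so the interior equilibrium is stable.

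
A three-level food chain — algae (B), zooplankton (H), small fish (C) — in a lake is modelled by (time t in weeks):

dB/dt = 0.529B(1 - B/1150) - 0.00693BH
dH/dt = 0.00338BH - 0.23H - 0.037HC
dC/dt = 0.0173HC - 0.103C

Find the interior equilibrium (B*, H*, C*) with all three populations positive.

From dC/dt = 0: 0.0173H* = 0.103, so H* = 5.95.
From dB/dt = 0: 0.529(1 - B*/1150) = 0.00693·5.95, giving B* = 1150·(1 - 0.078) = 1060.
From dH/dt = 0: 0.00338·1060 - 0.23 = 0.037C*, so C* = 3.35/0.037 = 90.6.

B* ≈ 1060, H* ≈ 5.95, C* ≈ 90.6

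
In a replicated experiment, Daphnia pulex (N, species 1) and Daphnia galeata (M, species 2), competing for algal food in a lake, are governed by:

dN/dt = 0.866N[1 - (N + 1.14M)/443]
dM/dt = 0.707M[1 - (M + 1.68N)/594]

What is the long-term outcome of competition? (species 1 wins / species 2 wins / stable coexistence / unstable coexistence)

unstable coexistence (outcome depends on initial conditions)

Compare the nullcline intercepts: K1/α12 = 443/1.14 = 389 < K2 = 594; K2/α21 = 594/1.68 = 354 < K1 = 443.
Since both are reversed, neither can invade when rare; the interior point is a saddle.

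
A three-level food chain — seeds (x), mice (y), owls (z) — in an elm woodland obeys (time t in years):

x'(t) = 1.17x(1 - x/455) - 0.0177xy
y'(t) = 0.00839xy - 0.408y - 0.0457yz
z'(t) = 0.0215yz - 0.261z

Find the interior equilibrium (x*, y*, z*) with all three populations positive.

x* ≈ 371, y* ≈ 12.1, z* ≈ 59.3

From dz/dt = 0: 0.0215y* = 0.261, so y* = 12.1.
From dx/dt = 0: 1.17(1 - x*/455) = 0.0177·12.1, giving x* = 455·(1 - 0.184) = 371.
From dy/dt = 0: 0.00839·371 - 0.408 = 0.0457z*, so z* = 2.71/0.0457 = 59.3.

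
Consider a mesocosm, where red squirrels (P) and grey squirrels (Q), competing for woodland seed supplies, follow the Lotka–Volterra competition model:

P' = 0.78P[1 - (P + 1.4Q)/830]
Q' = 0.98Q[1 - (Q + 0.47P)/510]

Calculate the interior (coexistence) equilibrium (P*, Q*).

Setting both brackets to zero gives the nullclines P + 1.4Q = 830 and 0.47P + Q = 510.
Substituting Q = 510 - 0.47P into the first: P(1 - 1.4·0.47) = 830 - 1.4·510.
So P* = 116/0.342 = 339, and then Q* = 510 - 0.47·339 = 351.

P* ≈ 339, Q* ≈ 351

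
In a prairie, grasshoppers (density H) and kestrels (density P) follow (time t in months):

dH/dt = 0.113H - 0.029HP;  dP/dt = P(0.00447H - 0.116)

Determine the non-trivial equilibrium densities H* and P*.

H* ≈ 26, P* ≈ 3.9

Set dP/dt = 0 with P > 0: 0.00447H - 0.116 = 0, so H* = 0.116/0.00447 = 26.
Set dH/dt = 0 with H > 0: 0.113 - 0.029P = 0, so P* = 0.113/0.029 = 3.9.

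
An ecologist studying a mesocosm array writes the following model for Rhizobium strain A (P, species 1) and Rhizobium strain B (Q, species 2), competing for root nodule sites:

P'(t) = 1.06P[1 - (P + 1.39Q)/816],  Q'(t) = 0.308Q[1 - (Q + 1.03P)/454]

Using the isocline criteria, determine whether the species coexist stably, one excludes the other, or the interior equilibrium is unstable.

Compare the nullcline intercepts: K1/α12 = 816/1.39 = 587 > K2 = 454; K2/α21 = 454/1.03 = 441 < K1 = 816.
Since the inequalities point opposite ways, species 1 can invade but species 2 cannot.

species 1 excludes species 2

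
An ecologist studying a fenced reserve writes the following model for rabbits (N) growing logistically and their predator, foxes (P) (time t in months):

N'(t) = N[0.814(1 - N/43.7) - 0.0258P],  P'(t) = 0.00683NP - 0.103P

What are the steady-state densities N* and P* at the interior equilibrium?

From dP/dt = 0 with P > 0: 0.00683N* = 0.103, so N* = 15.1.
Substitute into dN/dt = 0: 0.814(1 - 15.1/43.7) = 0.0258P*.
The bracket is 0.655, giving P* = 0.533/0.0258 = 20.7.

N* ≈ 15.1, P* ≈ 20.7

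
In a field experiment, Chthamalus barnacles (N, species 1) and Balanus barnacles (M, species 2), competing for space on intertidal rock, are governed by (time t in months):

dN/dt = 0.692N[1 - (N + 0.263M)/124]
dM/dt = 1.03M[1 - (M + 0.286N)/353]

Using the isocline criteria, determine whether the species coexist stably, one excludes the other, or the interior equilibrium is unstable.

stable coexistence

Compare the nullcline intercepts: K1/α12 = 124/0.263 = 471 > K2 = 353; K2/α21 = 353/0.286 = 1230 > K1 = 124.
Since both inequalities hold, each species can invade when rare, so the interior equilibrium is stable.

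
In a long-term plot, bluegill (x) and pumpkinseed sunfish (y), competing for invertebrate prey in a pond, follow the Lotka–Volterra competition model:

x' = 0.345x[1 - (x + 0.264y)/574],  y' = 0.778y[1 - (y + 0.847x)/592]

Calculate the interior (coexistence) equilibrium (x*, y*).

Setting both brackets to zero gives the nullclines x + 0.264y = 574 and 0.847x + y = 592.
Substituting y = 592 - 0.847x into the first: x(1 - 0.264·0.847) = 574 - 0.264·592.
So x* = 418/0.776 = 538, and then y* = 592 - 0.847·538 = 136.

x* ≈ 538, y* ≈ 136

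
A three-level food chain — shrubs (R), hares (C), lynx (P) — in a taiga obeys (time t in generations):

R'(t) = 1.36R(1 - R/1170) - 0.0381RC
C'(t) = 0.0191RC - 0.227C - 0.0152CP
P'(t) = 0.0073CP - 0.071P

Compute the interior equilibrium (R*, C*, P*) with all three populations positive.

R* ≈ 851, C* ≈ 9.73, P* ≈ 1050

From dP/dt = 0: 0.0073C* = 0.071, so C* = 9.73.
From dR/dt = 0: 1.36(1 - R*/1170) = 0.0381·9.73, giving R* = 1170·(1 - 0.272) = 851.
From dC/dt = 0: 0.0191·851 - 0.227 = 0.0152P*, so P* = 16/0.0152 = 1050.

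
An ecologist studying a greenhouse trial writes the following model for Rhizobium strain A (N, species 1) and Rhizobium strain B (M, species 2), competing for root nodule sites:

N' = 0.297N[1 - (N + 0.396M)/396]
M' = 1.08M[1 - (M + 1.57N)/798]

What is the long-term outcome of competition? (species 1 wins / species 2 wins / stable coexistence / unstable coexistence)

Compare the nullcline intercepts: K1/α12 = 396/0.396 = 1000 > K2 = 798; K2/α21 = 798/1.57 = 508 > K1 = 396.
Since both inequalities hold, each species can invade when rare, so the interior equilibrium is stable.

stable coexistence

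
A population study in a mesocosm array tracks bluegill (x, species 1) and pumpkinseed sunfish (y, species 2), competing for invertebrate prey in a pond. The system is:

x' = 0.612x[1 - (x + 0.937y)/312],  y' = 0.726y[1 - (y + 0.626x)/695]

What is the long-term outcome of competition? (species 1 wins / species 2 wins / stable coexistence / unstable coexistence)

species 2 excludes species 1

Compare the nullcline intercepts: K1/α12 = 312/0.937 = 333 < K2 = 695; K2/α21 = 695/0.626 = 1110 > K1 = 312.
Since the inequalities point opposite ways, species 2 can invade but species 1 cannot.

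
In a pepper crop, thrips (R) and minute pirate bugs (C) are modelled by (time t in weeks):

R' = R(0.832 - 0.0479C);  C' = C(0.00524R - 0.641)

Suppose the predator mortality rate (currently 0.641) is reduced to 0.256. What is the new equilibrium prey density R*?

At the interior fixed point, setting dC/dt = 0 with C > 0 fixes R* = (predator death rate)/(RC coefficient) — independent of the other coefficients.
With the change, R* = 0.256/0.00524 = 48.9; it falls from 122.

R* ≈ 48.9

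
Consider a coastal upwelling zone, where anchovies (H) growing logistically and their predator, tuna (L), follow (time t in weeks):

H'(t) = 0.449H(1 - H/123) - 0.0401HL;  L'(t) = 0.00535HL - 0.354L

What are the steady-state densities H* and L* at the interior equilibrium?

H* ≈ 66.2, L* ≈ 5.17

From dL/dt = 0 with L > 0: 0.00535H* = 0.354, so H* = 66.2.
Substitute into dH/dt = 0: 0.449(1 - 66.2/123) = 0.0401L*.
The bracket is 0.462, giving L* = 0.207/0.0401 = 5.17.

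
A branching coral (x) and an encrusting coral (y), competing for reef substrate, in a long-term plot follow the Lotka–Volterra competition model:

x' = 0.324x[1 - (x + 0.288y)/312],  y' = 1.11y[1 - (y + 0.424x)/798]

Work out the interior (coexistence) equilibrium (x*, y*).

Setting both brackets to zero gives the nullclines x + 0.288y = 312 and 0.424x + y = 798.
Substituting y = 798 - 0.424x into the first: x(1 - 0.288·0.424) = 312 - 0.288·798.
So x* = 82.2/0.878 = 93.6, and then y* = 798 - 0.424·93.6 = 758.

x* ≈ 93.6, y* ≈ 758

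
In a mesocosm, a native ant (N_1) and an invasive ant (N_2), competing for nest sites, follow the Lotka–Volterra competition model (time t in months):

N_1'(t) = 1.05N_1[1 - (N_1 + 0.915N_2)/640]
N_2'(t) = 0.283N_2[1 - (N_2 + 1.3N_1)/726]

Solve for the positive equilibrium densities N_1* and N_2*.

N_1* ≈ 128, N_2* ≈ 559

Setting both brackets to zero gives the nullclines N_1 + 0.915N_2 = 640 and 1.3N_1 + N_2 = 726.
Substituting N_2 = 726 - 1.3N_1 into the first: N_1(1 - 0.915·1.3) = 640 - 0.915·726.
So N_1* = -24.3/-0.19 = 128, and then N_2* = 726 - 1.3·128 = 559.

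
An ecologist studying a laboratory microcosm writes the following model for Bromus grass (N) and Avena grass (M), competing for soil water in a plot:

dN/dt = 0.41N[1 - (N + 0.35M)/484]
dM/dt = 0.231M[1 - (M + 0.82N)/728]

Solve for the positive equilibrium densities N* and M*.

N* ≈ 321, M* ≈ 464

Setting both brackets to zero gives the nullclines N + 0.35M = 484 and 0.82N + M = 728.
Substituting M = 728 - 0.82N into the first: N(1 - 0.35·0.82) = 484 - 0.35·728.
So N* = 229/0.713 = 321, and then M* = 728 - 0.82·321 = 464.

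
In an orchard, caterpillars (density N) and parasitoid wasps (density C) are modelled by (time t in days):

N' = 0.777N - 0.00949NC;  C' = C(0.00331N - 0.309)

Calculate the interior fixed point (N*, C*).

Set dC/dt = 0 with C > 0: 0.00331N - 0.309 = 0, so N* = 0.309/0.00331 = 93.4.
Set dN/dt = 0 with N > 0: 0.777 - 0.00949C = 0, so C* = 0.777/0.00949 = 81.9.

N* ≈ 93.4, C* ≈ 81.9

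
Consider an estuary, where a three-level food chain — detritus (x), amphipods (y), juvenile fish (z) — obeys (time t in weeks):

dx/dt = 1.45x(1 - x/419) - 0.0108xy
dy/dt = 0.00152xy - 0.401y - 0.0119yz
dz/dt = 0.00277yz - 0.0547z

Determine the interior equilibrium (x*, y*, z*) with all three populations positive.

From dz/dt = 0: 0.00277y* = 0.0547, so y* = 19.7.
From dx/dt = 0: 1.45(1 - x*/419) = 0.0108·19.7, giving x* = 419·(1 - 0.147) = 357.
From dy/dt = 0: 0.00152·357 - 0.401 = 0.0119z*, so z* = 0.142/0.0119 = 12.

x* ≈ 357, y* ≈ 19.7, z* ≈ 12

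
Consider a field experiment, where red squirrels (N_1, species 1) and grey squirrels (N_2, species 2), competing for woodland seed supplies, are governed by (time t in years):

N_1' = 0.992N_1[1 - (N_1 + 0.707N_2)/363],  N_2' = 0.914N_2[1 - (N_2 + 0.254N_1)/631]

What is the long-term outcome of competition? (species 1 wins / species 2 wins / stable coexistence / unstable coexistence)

species 2 excludes species 1

Compare the nullcline intercepts: K1/α12 = 363/0.707 = 513 < K2 = 631; K2/α21 = 631/0.254 = 2480 > K1 = 363.
Since the inequalities point opposite ways, species 2 can invade but species 1 cannot.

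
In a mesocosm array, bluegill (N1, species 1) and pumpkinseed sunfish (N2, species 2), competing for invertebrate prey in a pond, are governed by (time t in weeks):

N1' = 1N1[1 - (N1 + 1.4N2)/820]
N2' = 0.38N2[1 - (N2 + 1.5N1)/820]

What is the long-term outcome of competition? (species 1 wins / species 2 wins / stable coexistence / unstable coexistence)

unstable coexistence (outcome depends on initial conditions)

Compare the nullcline intercepts: K1/α12 = 820/1.4 = 586 < K2 = 820; K2/α21 = 820/1.5 = 547 < K1 = 820.
Since both are reversed, neither can invade when rare; the interior point is a saddle.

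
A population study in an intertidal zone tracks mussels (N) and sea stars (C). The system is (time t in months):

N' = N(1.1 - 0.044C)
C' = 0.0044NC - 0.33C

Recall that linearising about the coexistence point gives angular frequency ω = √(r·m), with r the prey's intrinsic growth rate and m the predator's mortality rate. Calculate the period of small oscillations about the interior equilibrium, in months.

T ≈ 10.4 months

Here r = 1.1 and m = 0.33, so r·m = 0.363.
ω = √0.363 = 0.602 per month, hence T = 2π/ω ≈ 10.4 months.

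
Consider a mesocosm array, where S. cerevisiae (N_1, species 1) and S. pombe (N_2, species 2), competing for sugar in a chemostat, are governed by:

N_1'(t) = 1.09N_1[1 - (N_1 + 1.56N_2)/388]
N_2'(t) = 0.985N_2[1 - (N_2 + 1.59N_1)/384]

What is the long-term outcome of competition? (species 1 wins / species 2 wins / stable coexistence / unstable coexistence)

unstable coexistence (outcome depends on initial conditions)

Compare the nullcline intercepts: K1/α12 = 388/1.56 = 249 < K2 = 384; K2/α21 = 384/1.59 = 242 < K1 = 388.
Since both are reversed, neither can invade when rare; the interior point is a saddle.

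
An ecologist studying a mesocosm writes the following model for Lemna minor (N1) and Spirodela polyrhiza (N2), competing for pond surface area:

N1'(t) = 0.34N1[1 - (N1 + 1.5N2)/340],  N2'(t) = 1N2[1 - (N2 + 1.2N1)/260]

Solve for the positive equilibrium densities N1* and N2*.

N1* ≈ 62.5, N2* ≈ 185

Setting both brackets to zero gives the nullclines N1 + 1.5N2 = 340 and 1.2N1 + N2 = 260.
Substituting N2 = 260 - 1.2N1 into the first: N1(1 - 1.5·1.2) = 340 - 1.5·260.
So N1* = -50/-0.8 = 62.5, and then N2* = 260 - 1.2·62.5 = 185.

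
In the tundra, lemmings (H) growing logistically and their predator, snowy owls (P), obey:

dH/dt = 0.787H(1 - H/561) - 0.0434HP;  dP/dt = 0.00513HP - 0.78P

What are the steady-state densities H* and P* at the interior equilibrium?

From dP/dt = 0 with P > 0: 0.00513H* = 0.78, so H* = 152.
Substitute into dH/dt = 0: 0.787(1 - 152/561) = 0.0434P*.
The bracket is 0.729, giving P* = 0.574/0.0434 = 13.2.

H* ≈ 152, P* ≈ 13.2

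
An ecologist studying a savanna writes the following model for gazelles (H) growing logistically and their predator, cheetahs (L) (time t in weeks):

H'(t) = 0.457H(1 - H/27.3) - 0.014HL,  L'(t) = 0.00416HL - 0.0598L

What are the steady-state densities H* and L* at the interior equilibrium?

From dL/dt = 0 with L > 0: 0.00416H* = 0.0598, so H* = 14.4.
Substitute into dH/dt = 0: 0.457(1 - 14.4/27.3) = 0.014L*.
The bracket is 0.473, giving L* = 0.216/0.014 = 15.5.

H* ≈ 14.4, L* ≈ 15.5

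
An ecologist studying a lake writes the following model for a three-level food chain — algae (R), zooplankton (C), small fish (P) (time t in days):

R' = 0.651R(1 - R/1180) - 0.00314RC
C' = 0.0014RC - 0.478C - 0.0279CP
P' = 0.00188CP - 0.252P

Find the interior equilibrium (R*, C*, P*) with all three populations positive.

From dP/dt = 0: 0.00188C* = 0.252, so C* = 134.
From dR/dt = 0: 0.651(1 - R*/1180) = 0.00314·134, giving R* = 1180·(1 - 0.647) = 417.
From dC/dt = 0: 0.0014·417 - 0.478 = 0.0279P*, so P* = 0.106/0.0279 = 3.8.

R* ≈ 417, C* ≈ 134, P* ≈ 3.8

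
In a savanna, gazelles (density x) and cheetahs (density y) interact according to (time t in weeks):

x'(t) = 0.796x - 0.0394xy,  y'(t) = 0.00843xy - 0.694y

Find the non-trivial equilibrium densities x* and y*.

x* ≈ 82.3, y* ≈ 20.2

Set dy/dt = 0 with y > 0: 0.00843x - 0.694 = 0, so x* = 0.694/0.00843 = 82.3.
Set dx/dt = 0 with x > 0: 0.796 - 0.0394y = 0, so y* = 0.796/0.0394 = 20.2.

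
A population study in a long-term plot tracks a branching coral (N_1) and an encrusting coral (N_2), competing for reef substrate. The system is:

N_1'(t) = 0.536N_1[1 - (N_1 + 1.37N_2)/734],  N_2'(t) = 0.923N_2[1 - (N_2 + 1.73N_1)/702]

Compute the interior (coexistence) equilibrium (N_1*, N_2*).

Setting both brackets to zero gives the nullclines N_1 + 1.37N_2 = 734 and 1.73N_1 + N_2 = 702.
Substituting N_2 = 702 - 1.73N_1 into the first: N_1(1 - 1.37·1.73) = 734 - 1.37·702.
So N_1* = -228/-1.37 = 166, and then N_2* = 702 - 1.73·166 = 414.

N_1* ≈ 166, N_2* ≈ 414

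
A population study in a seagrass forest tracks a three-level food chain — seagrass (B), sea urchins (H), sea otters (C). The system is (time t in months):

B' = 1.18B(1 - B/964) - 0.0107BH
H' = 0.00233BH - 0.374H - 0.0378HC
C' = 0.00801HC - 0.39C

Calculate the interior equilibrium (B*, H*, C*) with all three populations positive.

B* ≈ 538, H* ≈ 48.7, C* ≈ 23.3

From dC/dt = 0: 0.00801H* = 0.39, so H* = 48.7.
From dB/dt = 0: 1.18(1 - B*/964) = 0.0107·48.7, giving B* = 964·(1 - 0.442) = 538.
From dH/dt = 0: 0.00233·538 - 0.374 = 0.0378C*, so C* = 0.88/0.0378 = 23.3.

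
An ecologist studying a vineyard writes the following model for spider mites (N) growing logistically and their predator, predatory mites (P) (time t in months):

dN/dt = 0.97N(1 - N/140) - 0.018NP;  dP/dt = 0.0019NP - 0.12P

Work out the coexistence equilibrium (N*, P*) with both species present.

N* ≈ 63.2, P* ≈ 29.6

From dP/dt = 0 with P > 0: 0.0019N* = 0.12, so N* = 63.2.
Substitute into dN/dt = 0: 0.97(1 - 63.2/140) = 0.018P*.
The bracket is 0.549, giving P* = 0.532/0.018 = 29.6.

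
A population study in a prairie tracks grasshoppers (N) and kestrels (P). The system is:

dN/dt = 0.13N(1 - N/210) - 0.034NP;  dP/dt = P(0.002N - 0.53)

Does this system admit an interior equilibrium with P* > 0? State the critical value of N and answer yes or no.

Threshold N = 265; K < 265, so no, the predator goes extinct.

The predator equation gives dP/dt > 0 only when N > 0.53/0.002 = 265.
Without the predator, N → K = 210. Since 210 < 265, the predator cannot invade.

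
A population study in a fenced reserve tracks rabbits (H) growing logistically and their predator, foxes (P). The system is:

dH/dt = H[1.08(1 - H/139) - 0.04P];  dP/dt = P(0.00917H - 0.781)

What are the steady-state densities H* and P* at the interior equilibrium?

H* ≈ 85.2, P* ≈ 10.5

From dP/dt = 0 with P > 0: 0.00917H* = 0.781, so H* = 85.2.
Substitute into dH/dt = 0: 1.08(1 - 85.2/139) = 0.04P*.
The bracket is 0.387, giving P* = 0.418/0.04 = 10.5.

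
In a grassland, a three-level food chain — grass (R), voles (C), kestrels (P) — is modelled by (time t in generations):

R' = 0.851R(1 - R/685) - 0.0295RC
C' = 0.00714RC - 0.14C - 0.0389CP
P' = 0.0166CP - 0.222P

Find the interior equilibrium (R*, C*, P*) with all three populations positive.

From dP/dt = 0: 0.0166C* = 0.222, so C* = 13.4.
From dR/dt = 0: 0.851(1 - R*/685) = 0.0295·13.4, giving R* = 685·(1 - 0.464) = 367.
From dC/dt = 0: 0.00714·367 - 0.14 = 0.0389P*, so P* = 2.48/0.0389 = 63.8.

R* ≈ 367, C* ≈ 13.4, P* ≈ 63.8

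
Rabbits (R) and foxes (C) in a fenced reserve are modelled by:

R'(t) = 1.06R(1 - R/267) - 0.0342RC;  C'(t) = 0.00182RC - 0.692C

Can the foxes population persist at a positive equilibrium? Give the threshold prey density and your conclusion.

Threshold R = 380; K < 380, so no, the predator goes extinct.

The predator equation gives dC/dt > 0 only when R > 0.692/0.00182 = 380.
Without the predator, R → K = 267. Since 267 < 380, the predator cannot invade.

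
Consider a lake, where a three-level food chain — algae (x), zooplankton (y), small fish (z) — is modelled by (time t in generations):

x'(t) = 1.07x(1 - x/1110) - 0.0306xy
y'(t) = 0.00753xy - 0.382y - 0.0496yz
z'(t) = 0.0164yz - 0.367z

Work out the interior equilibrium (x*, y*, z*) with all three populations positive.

From dz/dt = 0: 0.0164y* = 0.367, so y* = 22.4.
From dx/dt = 0: 1.07(1 - x*/1110) = 0.0306·22.4, giving x* = 1110·(1 - 0.64) = 400.
From dy/dt = 0: 0.00753·400 - 0.382 = 0.0496z*, so z* = 2.63/0.0496 = 53.

x* ≈ 400, y* ≈ 22.4, z* ≈ 53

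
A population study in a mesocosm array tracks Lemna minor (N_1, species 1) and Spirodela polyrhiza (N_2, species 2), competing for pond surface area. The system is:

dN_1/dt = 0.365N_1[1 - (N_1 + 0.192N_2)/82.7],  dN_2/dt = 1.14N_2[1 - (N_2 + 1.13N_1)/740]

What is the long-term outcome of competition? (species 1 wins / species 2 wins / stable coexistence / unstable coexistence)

Compare the nullcline intercepts: K1/α12 = 82.7/0.192 = 431 < K2 = 740; K2/α21 = 740/1.13 = 655 > K1 = 82.7.
Since the inequalities point opposite ways, species 2 can invade but species 1 cannot.

species 2 excludes species 1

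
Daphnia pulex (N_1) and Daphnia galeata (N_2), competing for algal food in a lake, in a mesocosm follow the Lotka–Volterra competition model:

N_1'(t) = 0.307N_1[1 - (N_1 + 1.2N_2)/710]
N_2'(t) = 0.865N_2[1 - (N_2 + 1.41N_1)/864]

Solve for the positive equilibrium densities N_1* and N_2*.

Setting both brackets to zero gives the nullclines N_1 + 1.2N_2 = 710 and 1.41N_1 + N_2 = 864.
Substituting N_2 = 864 - 1.41N_1 into the first: N_1(1 - 1.2·1.41) = 710 - 1.2·864.
So N_1* = -327/-0.692 = 472, and then N_2* = 864 - 1.41·472 = 198.

N_1* ≈ 472, N_2* ≈ 198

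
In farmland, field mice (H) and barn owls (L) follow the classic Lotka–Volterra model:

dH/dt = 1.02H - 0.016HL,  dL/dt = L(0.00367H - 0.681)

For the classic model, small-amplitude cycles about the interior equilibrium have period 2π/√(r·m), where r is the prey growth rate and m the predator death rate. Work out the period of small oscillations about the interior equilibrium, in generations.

Here r = 1.02 and m = 0.681, so r·m = 0.695.
ω = √0.695 = 0.833 per generation, hence T = 2π/ω ≈ 7.54 generations.

T ≈ 7.54 generations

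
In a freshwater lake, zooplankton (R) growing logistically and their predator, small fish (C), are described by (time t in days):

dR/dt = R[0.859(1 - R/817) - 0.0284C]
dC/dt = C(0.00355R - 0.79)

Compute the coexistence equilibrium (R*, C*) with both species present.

R* ≈ 223, C* ≈ 22

From dC/dt = 0 with C > 0: 0.00355R* = 0.79, so R* = 223.
Substitute into dR/dt = 0: 0.859(1 - 223/817) = 0.0284C*.
The bracket is 0.728, giving C* = 0.625/0.0284 = 22.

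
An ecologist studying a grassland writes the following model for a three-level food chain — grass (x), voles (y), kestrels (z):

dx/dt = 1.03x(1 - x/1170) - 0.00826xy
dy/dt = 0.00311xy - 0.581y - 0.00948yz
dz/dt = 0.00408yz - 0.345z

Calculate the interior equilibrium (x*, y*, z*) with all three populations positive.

From dz/dt = 0: 0.00408y* = 0.345, so y* = 84.6.
From dx/dt = 0: 1.03(1 - x*/1170) = 0.00826·84.6, giving x* = 1170·(1 - 0.678) = 377.
From dy/dt = 0: 0.00311·377 - 0.581 = 0.00948z*, so z* = 0.59/0.00948 = 62.3.

x* ≈ 377, y* ≈ 84.6, z* ≈ 62.3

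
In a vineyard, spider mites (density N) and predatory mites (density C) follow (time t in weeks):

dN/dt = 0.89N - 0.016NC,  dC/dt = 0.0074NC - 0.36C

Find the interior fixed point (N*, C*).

N* ≈ 48.6, C* ≈ 55.6

Set dC/dt = 0 with C > 0: 0.0074N - 0.36 = 0, so N* = 0.36/0.0074 = 48.6.
Set dN/dt = 0 with N > 0: 0.89 - 0.016C = 0, so C* = 0.89/0.016 = 55.6.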